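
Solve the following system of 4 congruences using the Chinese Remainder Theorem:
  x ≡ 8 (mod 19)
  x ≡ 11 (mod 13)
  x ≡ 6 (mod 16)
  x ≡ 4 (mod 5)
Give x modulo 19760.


Product of moduli M = 19 · 13 · 16 · 5 = 19760.
Merge one congruence at a time:
  Start: x ≡ 8 (mod 19).
  Combine with x ≡ 11 (mod 13); new modulus lcm = 247.
    Write x = 8 + 19·t and substitute into x ≡ 11 (mod 13): 19·t ≡ 11 − 8 = 3 (mod 13).
    Reduce coefficients mod 13: 6·t ≡ 3 (mod 13).
    The inverse of 6 mod 13 is 11 (since 6·11 = 66 = 5·13 + 1), so t ≡ 11·3 = 33 ≡ 7 (mod 13).
    Then x = 8 + 19·7 = 141, valid modulo lcm(19, 13) = 247: x ≡ 141 (mod 247).
  Combine with x ≡ 6 (mod 16); new modulus lcm = 3952.
    Write x = 141 + 247·t and substitute into x ≡ 6 (mod 16): 247·t ≡ 6 − 141 = -135 (mod 16).
    Reduce coefficients mod 16: 7·t ≡ 9 (mod 16).
    The inverse of 7 mod 16 is 7 (since 7·7 = 49 = 3·16 + 1), so t ≡ 7·9 = 63 ≡ 15 (mod 16).
    Then x = 141 + 247·15 = 3846, valid modulo lcm(247, 16) = 3952: x ≡ 3846 (mod 3952).
  Combine with x ≡ 4 (mod 5); new modulus lcm = 19760.
    Write x = 3846 + 3952·t and substitute into x ≡ 4 (mod 5): 3952·t ≡ 4 − 3846 = -3842 (mod 5).
    Reduce coefficients mod 5: 2·t ≡ 3 (mod 5).
    The inverse of 2 mod 5 is 3 (since 2·3 = 6 = 1·5 + 1), so t ≡ 3·3 = 9 ≡ 4 (mod 5).
    Then x = 3846 + 3952·4 = 19654, valid modulo lcm(3952, 5) = 19760: x ≡ 19654 (mod 19760).
Verify against each original: 19654 mod 19 = 8, 19654 mod 13 = 11, 19654 mod 16 = 6, 19654 mod 5 = 4.

x ≡ 19654 (mod 19760).


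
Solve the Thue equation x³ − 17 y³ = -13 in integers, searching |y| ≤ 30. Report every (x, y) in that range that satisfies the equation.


The equation is x³ - 17y³ = -13. For fixed y, x³ = 17·y³ − 13, so a solution requires the RHS to be a perfect cube.
Strategy: iterate y from -30 to 30, compute RHS = 17·y³ − 13, and check whether it is a (positive or negative) perfect cube.
Check small values of y:
  y = 0: RHS = -13 is not a perfect cube.
  y = 1: RHS = 4 is not a perfect cube.
  y = -1: RHS = -30 is not a perfect cube.
  y = 2: RHS = 123 is not a perfect cube.
  y = -2: RHS = -149 is not a perfect cube.
  y = 3: RHS = 446 is not a perfect cube.
  y = -3: RHS = -472 is not a perfect cube.
Continuing the search up to |y| = 30 finds no solutions either.
No (x, y) in the scanned range satisfies the equation.

No integer solutions with |y| ≤ 30.


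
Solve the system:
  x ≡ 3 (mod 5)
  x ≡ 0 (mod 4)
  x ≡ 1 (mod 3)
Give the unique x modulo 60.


Moduli 5, 4, 3 are pairwise coprime; by CRT there is a unique solution modulo M = 5 · 4 · 3 = 60.
Solve pairwise, accumulating the modulus:
  Start with x ≡ 3 (mod 5).
  Combine with x ≡ 0 (mod 4): since gcd(5, 4) = 1, we get a unique residue mod 20.
    Write x = 3 + 5·t and substitute into x ≡ 0 (mod 4): 5·t ≡ 0 − 3 = -3 (mod 4).
    Reduce coefficients mod 4: 1·t ≡ 1 (mod 4).
    So t ≡ 1 (mod 4).
    Then x = 3 + 5·1 = 8, valid modulo lcm(5, 4) = 20: x ≡ 8 (mod 20).
  Combine with x ≡ 1 (mod 3): since gcd(20, 3) = 1, we get a unique residue mod 60.
    Write x = 8 + 20·t and substitute into x ≡ 1 (mod 3): 20·t ≡ 1 − 8 = -7 (mod 3).
    Reduce coefficients mod 3: 2·t ≡ 2 (mod 3).
    The inverse of 2 mod 3 is 2 (since 2·2 = 4 = 1·3 + 1), so t ≡ 2·2 = 4 ≡ 1 (mod 3).
    Then x = 8 + 20·1 = 28, valid modulo lcm(20, 3) = 60: x ≡ 28 (mod 60).
Verify: 28 mod 5 = 3 ✓, 28 mod 4 = 0 ✓, 28 mod 3 = 1 ✓.

x ≡ 28 (mod 60).


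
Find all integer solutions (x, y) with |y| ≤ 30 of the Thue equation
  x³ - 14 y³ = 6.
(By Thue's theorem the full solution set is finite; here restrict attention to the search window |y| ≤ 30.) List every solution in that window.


The equation is x³ - 14y³ = 6. For fixed y, x³ = 14·y³ + 6, so a solution requires the RHS to be a perfect cube.
Strategy: iterate y from -30 to 30, compute RHS = 14·y³ + 6, and check whether it is a (positive or negative) perfect cube.
Check small values of y:
  y = 0: RHS = 6 is not a perfect cube.
  y = 1: RHS = 20 is not a perfect cube.
  y = -1: RHS = -8 = (-2)³ ⇒ x = -2 works.
  y = 2: RHS = 118 is not a perfect cube.
  y = -2: RHS = -106 is not a perfect cube.
  y = 3: RHS = 384 is not a perfect cube.
  y = -3: RHS = -372 is not a perfect cube.
Continuing the search up to |y| = 30 finds no further solutions beyond those listed.
Collected solutions: (-2, -1).

Solutions (with |y| ≤ 30): (-2, -1).


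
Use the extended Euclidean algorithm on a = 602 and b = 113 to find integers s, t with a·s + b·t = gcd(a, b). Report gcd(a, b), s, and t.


Euclidean algorithm on (602, 113) — divide until remainder is 0:
  602 = 5 · 113 + 37
  113 = 3 · 37 + 2
  37 = 18 · 2 + 1
  2 = 2 · 1 + 0
gcd(602, 113) = 1.
Track Bezout coefficients alongside the remainders: start with r₀ = 602 = a·1 + b·0 (s = 1, t = 0) and r₁ = 113 = a·0 + b·1 (s = 0, t = 1); each new remainder r_{k+1} = r_{k-1} − q_k·r_k inherits s_{k+1} = s_{k-1} − q_k·s_k, t_{k+1} = t_{k-1} − q_k·t_k, so r_k = a·s_k + b·t_k at every step:
  q = 5: r = 37, s = 1 − 5·0 = 1, t = 0 − 5·1 = -5  (check: 602·1 + 113·(-5) = 37)
  q = 3: r = 2, s = 0 − 3·1 = -3, t = 1 − 3·(-5) = 16  (check: 602·(-3) + 113·16 = 2)
  q = 18: r = 1, s = 1 − 18·(-3) = 55, t = -5 − 18·16 = -293  (check: 602·55 + 113·(-293) = 1)
The row with r = 1 (the gcd) gives the Bezout coefficients s = 55, t = -293.
Result: 602 · (55) + 113 · (-293) = 1.

gcd(602, 113) = 1; s = 55, t = -293 (check: 602·55 + 113·(-293) = 1).


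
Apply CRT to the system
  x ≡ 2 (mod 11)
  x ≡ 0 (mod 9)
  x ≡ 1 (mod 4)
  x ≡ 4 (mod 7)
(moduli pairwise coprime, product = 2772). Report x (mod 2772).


Product of moduli M = 11 · 9 · 4 · 7 = 2772.
Merge one congruence at a time:
  Start: x ≡ 2 (mod 11).
  Combine with x ≡ 0 (mod 9); new modulus lcm = 99.
    Write x = 2 + 11·t and substitute into x ≡ 0 (mod 9): 11·t ≡ 0 − 2 = -2 (mod 9).
    Reduce coefficients mod 9: 2·t ≡ 7 (mod 9).
    The inverse of 2 mod 9 is 5 (since 2·5 = 10 = 1·9 + 1), so t ≡ 5·7 = 35 ≡ 8 (mod 9).
    Then x = 2 + 11·8 = 90, valid modulo lcm(11, 9) = 99: x ≡ 90 (mod 99).
  Combine with x ≡ 1 (mod 4); new modulus lcm = 396.
    Write x = 90 + 99·t and substitute into x ≡ 1 (mod 4): 99·t ≡ 1 − 90 = -89 (mod 4).
    Reduce coefficients mod 4: 3·t ≡ 3 (mod 4).
    The inverse of 3 mod 4 is 3 (since 3·3 = 9 = 2·4 + 1), so t ≡ 3·3 = 9 ≡ 1 (mod 4).
    Then x = 90 + 99·1 = 189, valid modulo lcm(99, 4) = 396: x ≡ 189 (mod 396).
  Combine with x ≡ 4 (mod 7); new modulus lcm = 2772.
    Write x = 189 + 396·t and substitute into x ≡ 4 (mod 7): 396·t ≡ 4 − 189 = -185 (mod 7).
    Reduce coefficients mod 7: 4·t ≡ 4 (mod 7).
    The inverse of 4 mod 7 is 2 (since 4·2 = 8 = 1·7 + 1), so t ≡ 2·4 = 8 ≡ 1 (mod 7).
    Then x = 189 + 396·1 = 585, valid modulo lcm(396, 7) = 2772: x ≡ 585 (mod 2772).
Verify against each original: 585 mod 11 = 2, 585 mod 9 = 0, 585 mod 4 = 1, 585 mod 7 = 4.

x ≡ 585 (mod 2772).


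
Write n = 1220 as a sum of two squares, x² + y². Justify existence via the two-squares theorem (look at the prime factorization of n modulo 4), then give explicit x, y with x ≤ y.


Step 1: Factor n = 1220 = 2^2 · 5 · 61.
Step 2: Check the mod-4 condition on each prime factor: 2 = 2 (special); 5 ≡ 1 (mod 4), exponent 1; 61 ≡ 1 (mod 4), exponent 1.
All primes ≡ 3 (mod 4) appear to even exponent (or don't appear), so by the two-squares theorem n IS expressible as a sum of two squares.
Step 3: Build a representation. Group n = k² · m with k = 2 and m = 5 · 61 = 305 (a product of primes ≡ 1 (mod 4)); a representation of m scales to one of n via (k·x)² + (k·y)² = k²(x² + y²). Each prime p ≡ 1 (mod 4) is itself a sum of two squares; find a² by testing p − a² for a perfect square:
  5: 5 − 1² = 4 = 2² ⇒ 5 = 1² + 2².
  61: 61 − 1² = 60, 61 − 2² = 57, 61 − 3² = 52, 61 − 4² = 45, 61 − 5² = 36 = 6² ⇒ 61 = 5² + 6².
  Combine using the Brahmagupta–Fibonacci identity (a² + b²)(c² + d²) = (ac − bd)² + (ad + bc)² = (ac + bd)² + (ad − bc)²:
  5 · 61 = 305: from (1² + 2²)(5² + 6²), take (1·5 − 2·6, 1·6 + 2·5) = (5 − 12, 6 + 10) = (-7, 16); dropping signs (only squares matter) gives (7, 16); check 7² + 16² = 49 + 256 = 305 ✓.
  Scale by k = 2: (2·7, 2·16) = (14, 32).
Step 4: Order so x ≤ y and verify: 14² + 32² = 196 + 1024 = 1220 = n. ✓

n = 1220 = 14² + 32² (one valid representation with x ≤ y).


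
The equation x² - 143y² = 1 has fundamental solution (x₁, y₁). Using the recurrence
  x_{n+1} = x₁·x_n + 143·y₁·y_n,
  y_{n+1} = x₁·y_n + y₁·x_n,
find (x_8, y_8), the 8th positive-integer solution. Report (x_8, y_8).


Step 1: Find the fundamental solution (x₁, y₁) of x² - 143y² = 1.
  Expand √143 as a continued fraction. a₀ = ⌊√143⌋ = 11; iterate m_{k+1} = d_k·a_k − m_k, d_{k+1} = (143 − m_{k+1}²)/d_k, a_{k+1} = ⌊(a₀ + m_{k+1})/d_{k+1}⌋ (starting m₀ = 0, d₀ = 1), with convergents p_k = a_k·p_{k-1} + p_{k-2}, q_k = a_k·q_{k-1} + q_{k-2} (p₋₁ = 1, q₋₁ = 0):
  k = 0: a₀ = 11; p₀/q₀ = 11/1; p₀² − 143·q₀² = 121 − 143 = -22.
  k = 1: m = 11, d = 22, a = ⌊(11 + 11)/22⌋ = 1; p/q = (1·11 + 1)/(1·1 + 0) = 12/1; p² − 143·q² = 144 − 143 = 1.
  The first convergent with p² − 143·q² = 1 gives the fundamental solution (x₁, y₁) = (12, 1).
Step 2: Apply the recurrence (x_{n+1}, y_{n+1}) = (x₁x_n + 143y₁y_n, x₁y_n + y₁x_n) repeatedly.
  From (x_1, y_1) = (12, 1): x_2 = 12·12 + 143·1·1 = 287; y_2 = 12·1 + 1·12 = 24.
  From (x_2, y_2) = (287, 24): x_3 = 12·287 + 143·1·24 = 6876; y_3 = 12·24 + 1·287 = 575.
  From (x_3, y_3) = (6876, 575): x_4 = 12·6876 + 143·1·575 = 164737; y_4 = 12·575 + 1·6876 = 13776.
  From (x_4, y_4) = (164737, 13776): x_5 = 12·164737 + 143·1·13776 = 3946812; y_5 = 12·13776 + 1·164737 = 330049.
  From (x_5, y_5) = (3946812, 330049): x_6 = 12·3946812 + 143·1·330049 = 94558751; y_6 = 12·330049 + 1·3946812 = 7907400.
  From (x_6, y_6) = (94558751, 7907400): x_7 = 12·94558751 + 143·1·7907400 = 2265463212; y_7 = 12·7907400 + 1·94558751 = 189447551.
  From (x_7, y_7) = (2265463212, 189447551): x_8 = 12·2265463212 + 143·1·189447551 = 54276558337; y_8 = 12·189447551 + 1·2265463212 = 4538833824.
Step 3: Verify x_8² - 143·y_8² = 2945944784909764205569 - 2945944784909764205568 = 1 (should be 1). ✓

(x_1, y_1) = (12, 1); (x_8, y_8) = (54276558337, 4538833824).


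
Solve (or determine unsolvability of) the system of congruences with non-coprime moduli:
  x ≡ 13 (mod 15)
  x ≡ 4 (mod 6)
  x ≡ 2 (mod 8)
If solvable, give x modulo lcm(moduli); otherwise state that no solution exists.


Moduli 15, 6, 8 are not pairwise coprime, so CRT works modulo lcm(m_i) when all pairwise compatibility conditions hold.
Pairwise compatibility: gcd(m_i, m_j) must divide a_i - a_j for every pair.
Merge one congruence at a time:
  Start: x ≡ 13 (mod 15).
  Combine with x ≡ 4 (mod 6): gcd(15, 6) = 3; 4 - 13 = -9, which IS divisible by 3, so compatible.
    Write x = 13 + 15·t and substitute into x ≡ 4 (mod 6): 15·t ≡ 4 − 13 = -9 (mod 6).
    Divide the congruence (and modulus) by g = 3: 5·t ≡ -3 (mod 2).
    Reduce coefficients mod 2: 1·t ≡ 1 (mod 2).
    So t ≡ 1 (mod 2).
    Then x = 13 + 15·1 = 28, valid modulo lcm(15, 6) = 30: x ≡ 28 (mod 30).
  Combine with x ≡ 2 (mod 8): gcd(30, 8) = 2; 2 - 28 = -26, which IS divisible by 2, so compatible.
    Write x = 28 + 30·t and substitute into x ≡ 2 (mod 8): 30·t ≡ 2 − 28 = -26 (mod 8).
    Divide the congruence (and modulus) by g = 2: 15·t ≡ -13 (mod 4).
    Reduce coefficients mod 4: 3·t ≡ 3 (mod 4).
    The inverse of 3 mod 4 is 3 (since 3·3 = 9 = 2·4 + 1), so t ≡ 3·3 = 9 ≡ 1 (mod 4).
    Then x = 28 + 30·1 = 58, valid modulo lcm(30, 8) = 120: x ≡ 58 (mod 120).
Verify: 58 mod 15 = 13, 58 mod 6 = 4, 58 mod 8 = 2.

x ≡ 58 (mod 120).


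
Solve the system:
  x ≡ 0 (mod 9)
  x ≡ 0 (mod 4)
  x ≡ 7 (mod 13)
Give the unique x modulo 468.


Moduli 9, 4, 13 are pairwise coprime; by CRT there is a unique solution modulo M = 9 · 4 · 13 = 468.
Solve pairwise, accumulating the modulus:
  Start with x ≡ 0 (mod 9).
  Combine with x ≡ 0 (mod 4): since gcd(9, 4) = 1, we get a unique residue mod 36.
    Write x = 0 + 9·t and substitute into x ≡ 0 (mod 4): 9·t ≡ 0 − 0 = 0 (mod 4).
    Reduce coefficients mod 4: 1·t ≡ 0 (mod 4).
    So t ≡ 0 (mod 4).
    Then x = 0 + 9·0 = 0, valid modulo lcm(9, 4) = 36: x ≡ 0 (mod 36).
  Combine with x ≡ 7 (mod 13): since gcd(36, 13) = 1, we get a unique residue mod 468.
    Write x = 0 + 36·t and substitute into x ≡ 7 (mod 13): 36·t ≡ 7 − 0 = 7 (mod 13).
    Reduce coefficients mod 13: 10·t ≡ 7 (mod 13).
    The inverse of 10 mod 13 is 4 (since 10·4 = 40 = 3·13 + 1), so t ≡ 4·7 = 28 ≡ 2 (mod 13).
    Then x = 0 + 36·2 = 72, valid modulo lcm(36, 13) = 468: x ≡ 72 (mod 468).
Verify: 72 mod 9 = 0 ✓, 72 mod 4 = 0 ✓, 72 mod 13 = 7 ✓.

x ≡ 72 (mod 468).


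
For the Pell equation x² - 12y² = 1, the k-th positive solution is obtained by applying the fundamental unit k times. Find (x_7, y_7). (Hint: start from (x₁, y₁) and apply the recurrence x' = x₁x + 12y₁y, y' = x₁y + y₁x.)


Step 1: Find the fundamental solution (x₁, y₁) of x² - 12y² = 1.
  Expand √12 as a continued fraction. a₀ = ⌊√12⌋ = 3; iterate m_{k+1} = d_k·a_k − m_k, d_{k+1} = (12 − m_{k+1}²)/d_k, a_{k+1} = ⌊(a₀ + m_{k+1})/d_{k+1}⌋ (starting m₀ = 0, d₀ = 1), with convergents p_k = a_k·p_{k-1} + p_{k-2}, q_k = a_k·q_{k-1} + q_{k-2} (p₋₁ = 1, q₋₁ = 0):
  k = 0: a₀ = 3; p₀/q₀ = 3/1; p₀² − 12·q₀² = 9 − 12 = -3.
  k = 1: m = 3, d = 3, a = ⌊(3 + 3)/3⌋ = 2; p/q = (2·3 + 1)/(2·1 + 0) = 7/2; p² − 12·q² = 49 − 48 = 1.
  The first convergent with p² − 12·q² = 1 gives the fundamental solution (x₁, y₁) = (7, 2).
Step 2: Apply the recurrence (x_{n+1}, y_{n+1}) = (x₁x_n + 12y₁y_n, x₁y_n + y₁x_n) repeatedly.
  From (x_1, y_1) = (7, 2): x_2 = 7·7 + 12·2·2 = 97; y_2 = 7·2 + 2·7 = 28.
  From (x_2, y_2) = (97, 28): x_3 = 7·97 + 12·2·28 = 1351; y_3 = 7·28 + 2·97 = 390.
  From (x_3, y_3) = (1351, 390): x_4 = 7·1351 + 12·2·390 = 18817; y_4 = 7·390 + 2·1351 = 5432.
  From (x_4, y_4) = (18817, 5432): x_5 = 7·18817 + 12·2·5432 = 262087; y_5 = 7·5432 + 2·18817 = 75658.
  From (x_5, y_5) = (262087, 75658): x_6 = 7·262087 + 12·2·75658 = 3650401; y_6 = 7·75658 + 2·262087 = 1053780.
  From (x_6, y_6) = (3650401, 1053780): x_7 = 7·3650401 + 12·2·1053780 = 50843527; y_7 = 7·1053780 + 2·3650401 = 14677262.
Step 3: Verify x_7² - 12·y_7² = 2585064237799729 - 2585064237799728 = 1 (should be 1). ✓

(x_1, y_1) = (7, 2); (x_7, y_7) = (50843527, 14677262).


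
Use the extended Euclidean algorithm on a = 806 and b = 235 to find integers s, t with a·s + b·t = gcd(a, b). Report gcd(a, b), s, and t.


Euclidean algorithm on (806, 235) — divide until remainder is 0:
  806 = 3 · 235 + 101
  235 = 2 · 101 + 33
  101 = 3 · 33 + 2
  33 = 16 · 2 + 1
  2 = 2 · 1 + 0
gcd(806, 235) = 1.
Track Bezout coefficients alongside the remainders: start with r₀ = 806 = a·1 + b·0 (s = 1, t = 0) and r₁ = 235 = a·0 + b·1 (s = 0, t = 1); each new remainder r_{k+1} = r_{k-1} − q_k·r_k inherits s_{k+1} = s_{k-1} − q_k·s_k, t_{k+1} = t_{k-1} − q_k·t_k, so r_k = a·s_k + b·t_k at every step:
  q = 3: r = 101, s = 1 − 3·0 = 1, t = 0 − 3·1 = -3  (check: 806·1 + 235·(-3) = 101)
  q = 2: r = 33, s = 0 − 2·1 = -2, t = 1 − 2·(-3) = 7  (check: 806·(-2) + 235·7 = 33)
  q = 3: r = 2, s = 1 − 3·(-2) = 7, t = -3 − 3·7 = -24  (check: 806·7 + 235·(-24) = 2)
  q = 16: r = 1, s = -2 − 16·7 = -114, t = 7 − 16·(-24) = 391  (check: 806·(-114) + 235·391 = 1)
The row with r = 1 (the gcd) gives the Bezout coefficients s = -114, t = 391.
Result: 806 · (-114) + 235 · (391) = 1.

gcd(806, 235) = 1; s = -114, t = 391 (check: 806·(-114) + 235·391 = 1).


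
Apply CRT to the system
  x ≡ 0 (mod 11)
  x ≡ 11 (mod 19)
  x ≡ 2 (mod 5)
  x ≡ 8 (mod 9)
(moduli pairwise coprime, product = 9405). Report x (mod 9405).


Product of moduli M = 11 · 19 · 5 · 9 = 9405.
Merge one congruence at a time:
  Start: x ≡ 0 (mod 11).
  Combine with x ≡ 11 (mod 19); new modulus lcm = 209.
    Write x = 0 + 11·t and substitute into x ≡ 11 (mod 19): 11·t ≡ 11 − 0 = 11 (mod 19).
    The inverse of 11 mod 19 is 7 (since 11·7 = 77 = 4·19 + 1), so t ≡ 7·11 = 77 ≡ 1 (mod 19).
    Then x = 0 + 11·1 = 11, valid modulo lcm(11, 19) = 209: x ≡ 11 (mod 209).
  Combine with x ≡ 2 (mod 5); new modulus lcm = 1045.
    Write x = 11 + 209·t and substitute into x ≡ 2 (mod 5): 209·t ≡ 2 − 11 = -9 (mod 5).
    Reduce coefficients mod 5: 4·t ≡ 1 (mod 5).
    The inverse of 4 mod 5 is 4 (since 4·4 = 16 = 3·5 + 1), so t ≡ 4·1 = 4 ≡ 4 (mod 5).
    Then x = 11 + 209·4 = 847, valid modulo lcm(209, 5) = 1045: x ≡ 847 (mod 1045).
  Combine with x ≡ 8 (mod 9); new modulus lcm = 9405.
    Write x = 847 + 1045·t and substitute into x ≡ 8 (mod 9): 1045·t ≡ 8 − 847 = -839 (mod 9).
    Reduce coefficients mod 9: 1·t ≡ 7 (mod 9).
    So t ≡ 7 (mod 9).
    Then x = 847 + 1045·7 = 8162, valid modulo lcm(1045, 9) = 9405: x ≡ 8162 (mod 9405).
Verify against each original: 8162 mod 11 = 0, 8162 mod 19 = 11, 8162 mod 5 = 2, 8162 mod 9 = 8.

x ≡ 8162 (mod 9405).


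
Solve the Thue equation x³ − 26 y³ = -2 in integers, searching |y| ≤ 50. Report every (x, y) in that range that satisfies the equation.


The equation is x³ - 26y³ = -2. For fixed y, x³ = 26·y³ − 2, so a solution requires the RHS to be a perfect cube.
Strategy: iterate y from -50 to 50, compute RHS = 26·y³ − 2, and check whether it is a (positive or negative) perfect cube.
Check small values of y:
  y = 0: RHS = -2 is not a perfect cube.
  y = 1: RHS = 24 is not a perfect cube.
  y = -1: RHS = -28 is not a perfect cube.
  y = 2: RHS = 206 is not a perfect cube.
  y = -2: RHS = -210 is not a perfect cube.
  y = 3: RHS = 700 is not a perfect cube.
  y = -3: RHS = -704 is not a perfect cube.
Continuing the search up to |y| = 50 finds no solutions either.
No (x, y) in the scanned range satisfies the equation.

No integer solutions with |y| ≤ 50.


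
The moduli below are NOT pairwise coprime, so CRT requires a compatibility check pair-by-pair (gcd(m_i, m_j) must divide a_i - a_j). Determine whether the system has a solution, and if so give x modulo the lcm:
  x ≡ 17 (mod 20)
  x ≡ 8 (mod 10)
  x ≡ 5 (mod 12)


Moduli 20, 10, 12 are not pairwise coprime, so CRT works modulo lcm(m_i) when all pairwise compatibility conditions hold.
Pairwise compatibility: gcd(m_i, m_j) must divide a_i - a_j for every pair.
Merge one congruence at a time:
  Start: x ≡ 17 (mod 20).
  Combine with x ≡ 8 (mod 10): gcd(20, 10) = 10, and 8 - 17 = -9 is NOT divisible by 10.
    ⇒ system is inconsistent (no integer solution).

No solution (the system is inconsistent).


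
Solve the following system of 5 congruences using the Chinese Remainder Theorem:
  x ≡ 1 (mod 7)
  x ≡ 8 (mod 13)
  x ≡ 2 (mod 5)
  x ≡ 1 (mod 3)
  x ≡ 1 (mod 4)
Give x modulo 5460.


Product of moduli M = 7 · 13 · 5 · 3 · 4 = 5460.
Merge one congruence at a time:
  Start: x ≡ 1 (mod 7).
  Combine with x ≡ 8 (mod 13); new modulus lcm = 91.
    Write x = 1 + 7·t and substitute into x ≡ 8 (mod 13): 7·t ≡ 8 − 1 = 7 (mod 13).
    The inverse of 7 mod 13 is 2 (since 7·2 = 14 = 1·13 + 1), so t ≡ 2·7 = 14 ≡ 1 (mod 13).
    Then x = 1 + 7·1 = 8, valid modulo lcm(7, 13) = 91: x ≡ 8 (mod 91).
  Combine with x ≡ 2 (mod 5); new modulus lcm = 455.
    Write x = 8 + 91·t and substitute into x ≡ 2 (mod 5): 91·t ≡ 2 − 8 = -6 (mod 5).
    Reduce coefficients mod 5: 1·t ≡ 4 (mod 5).
    So t ≡ 4 (mod 5).
    Then x = 8 + 91·4 = 372, valid modulo lcm(91, 5) = 455: x ≡ 372 (mod 455).
  Combine with x ≡ 1 (mod 3); new modulus lcm = 1365.
    Write x = 372 + 455·t and substitute into x ≡ 1 (mod 3): 455·t ≡ 1 − 372 = -371 (mod 3).
    Reduce coefficients mod 3: 2·t ≡ 1 (mod 3).
    The inverse of 2 mod 3 is 2 (since 2·2 = 4 = 1·3 + 1), so t ≡ 2·1 = 2 ≡ 2 (mod 3).
    Then x = 372 + 455·2 = 1282, valid modulo lcm(455, 3) = 1365: x ≡ 1282 (mod 1365).
  Combine with x ≡ 1 (mod 4); new modulus lcm = 5460.
    Write x = 1282 + 1365·t and substitute into x ≡ 1 (mod 4): 1365·t ≡ 1 − 1282 = -1281 (mod 4).
    Reduce coefficients mod 4: 1·t ≡ 3 (mod 4).
    So t ≡ 3 (mod 4).
    Then x = 1282 + 1365·3 = 5377, valid modulo lcm(1365, 4) = 5460: x ≡ 5377 (mod 5460).
Verify against each original: 5377 mod 7 = 1, 5377 mod 13 = 8, 5377 mod 5 = 2, 5377 mod 3 = 1, 5377 mod 4 = 1.

x ≡ 5377 (mod 5460).


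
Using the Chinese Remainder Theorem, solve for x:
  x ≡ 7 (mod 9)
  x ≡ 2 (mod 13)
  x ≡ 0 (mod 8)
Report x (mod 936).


Moduli 9, 13, 8 are pairwise coprime; by CRT there is a unique solution modulo M = 9 · 13 · 8 = 936.
Solve pairwise, accumulating the modulus:
  Start with x ≡ 7 (mod 9).
  Combine with x ≡ 2 (mod 13): since gcd(9, 13) = 1, we get a unique residue mod 117.
    Write x = 7 + 9·t and substitute into x ≡ 2 (mod 13): 9·t ≡ 2 − 7 = -5 (mod 13).
    Reduce coefficients mod 13: 9·t ≡ 8 (mod 13).
    The inverse of 9 mod 13 is 3 (since 9·3 = 27 = 2·13 + 1), so t ≡ 3·8 = 24 ≡ 11 (mod 13).
    Then x = 7 + 9·11 = 106, valid modulo lcm(9, 13) = 117: x ≡ 106 (mod 117).
  Combine with x ≡ 0 (mod 8): since gcd(117, 8) = 1, we get a unique residue mod 936.
    Write x = 106 + 117·t and substitute into x ≡ 0 (mod 8): 117·t ≡ 0 − 106 = -106 (mod 8).
    Reduce coefficients mod 8: 5·t ≡ 6 (mod 8).
    The inverse of 5 mod 8 is 5 (since 5·5 = 25 = 3·8 + 1), so t ≡ 5·6 = 30 ≡ 6 (mod 8).
    Then x = 106 + 117·6 = 808, valid modulo lcm(117, 8) = 936: x ≡ 808 (mod 936).
Verify: 808 mod 9 = 7 ✓, 808 mod 13 = 2 ✓, 808 mod 8 = 0 ✓.

x ≡ 808 (mod 936).


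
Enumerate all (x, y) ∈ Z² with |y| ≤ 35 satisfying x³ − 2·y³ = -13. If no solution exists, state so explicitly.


The equation is x³ - 2y³ = -13. For fixed y, x³ = 2·y³ − 13, so a solution requires the RHS to be a perfect cube.
Strategy: iterate y from -35 to 35, compute RHS = 2·y³ − 13, and check whether it is a (positive or negative) perfect cube.
Check small values of y:
  y = 0: RHS = -13 is not a perfect cube.
  y = 1: RHS = -11 is not a perfect cube.
  y = -1: RHS = -15 is not a perfect cube.
  y = 2: RHS = 3 is not a perfect cube.
  y = -2: RHS = -29 is not a perfect cube.
  y = 3: RHS = 41 is not a perfect cube.
  y = -3: RHS = -67 is not a perfect cube.
Continuing the search up to |y| = 35 finds no solutions either.
No (x, y) in the scanned range satisfies the equation.

No integer solutions with |y| ≤ 35.


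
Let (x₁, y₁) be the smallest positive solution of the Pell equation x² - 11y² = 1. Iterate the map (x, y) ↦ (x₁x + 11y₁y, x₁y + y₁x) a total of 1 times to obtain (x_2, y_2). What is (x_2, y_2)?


Step 1: Find the fundamental solution (x₁, y₁) of x² - 11y² = 1.
  Expand √11 as a continued fraction. a₀ = ⌊√11⌋ = 3; iterate m_{k+1} = d_k·a_k − m_k, d_{k+1} = (11 − m_{k+1}²)/d_k, a_{k+1} = ⌊(a₀ + m_{k+1})/d_{k+1}⌋ (starting m₀ = 0, d₀ = 1), with convergents p_k = a_k·p_{k-1} + p_{k-2}, q_k = a_k·q_{k-1} + q_{k-2} (p₋₁ = 1, q₋₁ = 0):
  k = 0: a₀ = 3; p₀/q₀ = 3/1; p₀² − 11·q₀² = 9 − 11 = -2.
  k = 1: m = 3, d = 2, a = ⌊(3 + 3)/2⌋ = 3; p/q = (3·3 + 1)/(3·1 + 0) = 10/3; p² − 11·q² = 100 − 99 = 1.
  The first convergent with p² − 11·q² = 1 gives the fundamental solution (x₁, y₁) = (10, 3).
Step 2: Apply the recurrence (x_{n+1}, y_{n+1}) = (x₁x_n + 11y₁y_n, x₁y_n + y₁x_n) repeatedly.
  From (x_1, y_1) = (10, 3): x_2 = 10·10 + 11·3·3 = 199; y_2 = 10·3 + 3·10 = 60.
Step 3: Verify x_2² - 11·y_2² = 39601 - 39600 = 1 (should be 1). ✓

(x_1, y_1) = (10, 3); (x_2, y_2) = (199, 60).


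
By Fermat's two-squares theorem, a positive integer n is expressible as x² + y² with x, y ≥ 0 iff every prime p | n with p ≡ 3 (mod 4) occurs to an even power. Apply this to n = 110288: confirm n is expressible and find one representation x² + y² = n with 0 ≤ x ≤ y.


Step 1: Factor n = 110288 = 2^4 · 61 · 113.
Step 2: Check the mod-4 condition on each prime factor: 2 = 2 (special); 61 ≡ 1 (mod 4), exponent 1; 113 ≡ 1 (mod 4), exponent 1.
All primes ≡ 3 (mod 4) appear to even exponent (or don't appear), so by the two-squares theorem n IS expressible as a sum of two squares.
Step 3: Build a representation. Group n = k² · m with k = 4 and m = 61 · 113 = 6893 (a product of primes ≡ 1 (mod 4)); a representation of m scales to one of n via (k·x)² + (k·y)² = k²(x² + y²). Each prime p ≡ 1 (mod 4) is itself a sum of two squares; find a² by testing p − a² for a perfect square:
  61: 61 − 1² = 60, 61 − 2² = 57, 61 − 3² = 52, 61 − 4² = 45, 61 − 5² = 36 = 6² ⇒ 61 = 5² + 6².
  113: 113 − 1² = 112, 113 − 2² = 109, 113 − 3² = 104, 113 − 4² = 97, 113 − 5² = 88, 113 − 6² = 77, 113 − 7² = 64 = 8² ⇒ 113 = 7² + 8².
  Combine using the Brahmagupta–Fibonacci identity (a² + b²)(c² + d²) = (ac − bd)² + (ad + bc)² = (ac + bd)² + (ad − bc)²:
  61 · 113 = 6893: from (5² + 6²)(7² + 8²), take (5·7 − 6·8, 5·8 + 6·7) = (35 − 48, 40 + 42) = (-13, 82); dropping signs (only squares matter) gives (13, 82); check 13² + 82² = 169 + 6724 = 6893 ✓.
  Scale by k = 4: (4·13, 4·82) = (52, 328).
Step 4: Order so x ≤ y and verify: 52² + 328² = 2704 + 107584 = 110288 = n. ✓

n = 110288 = 52² + 328² (one valid representation with x ≤ y).


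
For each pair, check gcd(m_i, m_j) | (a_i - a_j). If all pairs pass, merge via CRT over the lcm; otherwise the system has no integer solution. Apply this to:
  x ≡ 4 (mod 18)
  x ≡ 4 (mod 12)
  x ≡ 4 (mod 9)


Moduli 18, 12, 9 are not pairwise coprime, so CRT works modulo lcm(m_i) when all pairwise compatibility conditions hold.
Pairwise compatibility: gcd(m_i, m_j) must divide a_i - a_j for every pair.
Merge one congruence at a time:
  Start: x ≡ 4 (mod 18).
  Combine with x ≡ 4 (mod 12): gcd(18, 12) = 6; 4 - 4 = 0, which IS divisible by 6, so compatible.
    Write x = 4 + 18·t and substitute into x ≡ 4 (mod 12): 18·t ≡ 4 − 4 = 0 (mod 12).
    Divide the congruence (and modulus) by g = 6: 3·t ≡ 0 (mod 2).
    Reduce coefficients mod 2: 1·t ≡ 0 (mod 2).
    So t ≡ 0 (mod 2).
    Then x = 4 + 18·0 = 4, valid modulo lcm(18, 12) = 36: x ≡ 4 (mod 36).
  Combine with x ≡ 4 (mod 9): gcd(36, 9) = 9; 4 - 4 = 0, which IS divisible by 9, so compatible.
    Write x = 4 + 36·t and substitute into x ≡ 4 (mod 9): 36·t ≡ 4 − 4 = 0 (mod 9).
    Divide the congruence (and modulus) by g = 9: 4·t ≡ 0 (mod 1).
    Modulo 1 every t works; take t = 0.
    Then x = 4 + 36·0 = 4, valid modulo lcm(36, 9) = 36: x ≡ 4 (mod 36).
Verify: 4 mod 18 = 4, 4 mod 12 = 4, 4 mod 9 = 4.

x ≡ 4 (mod 36).


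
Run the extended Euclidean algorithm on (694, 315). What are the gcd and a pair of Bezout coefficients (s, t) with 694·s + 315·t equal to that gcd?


Euclidean algorithm on (694, 315) — divide until remainder is 0:
  694 = 2 · 315 + 64
  315 = 4 · 64 + 59
  64 = 1 · 59 + 5
  59 = 11 · 5 + 4
  5 = 1 · 4 + 1
  4 = 4 · 1 + 0
gcd(694, 315) = 1.
Track Bezout coefficients alongside the remainders: start with r₀ = 694 = a·1 + b·0 (s = 1, t = 0) and r₁ = 315 = a·0 + b·1 (s = 0, t = 1); each new remainder r_{k+1} = r_{k-1} − q_k·r_k inherits s_{k+1} = s_{k-1} − q_k·s_k, t_{k+1} = t_{k-1} − q_k·t_k, so r_k = a·s_k + b·t_k at every step:
  q = 2: r = 64, s = 1 − 2·0 = 1, t = 0 − 2·1 = -2  (check: 694·1 + 315·(-2) = 64)
  q = 4: r = 59, s = 0 − 4·1 = -4, t = 1 − 4·(-2) = 9  (check: 694·(-4) + 315·9 = 59)
  q = 1: r = 5, s = 1 − 1·(-4) = 5, t = -2 − 1·9 = -11  (check: 694·5 + 315·(-11) = 5)
  q = 11: r = 4, s = -4 − 11·5 = -59, t = 9 − 11·(-11) = 130  (check: 694·(-59) + 315·130 = 4)
  q = 1: r = 1, s = 5 − 1·(-59) = 64, t = -11 − 1·130 = -141  (check: 694·64 + 315·(-141) = 1)
The row with r = 1 (the gcd) gives the Bezout coefficients s = 64, t = -141.
Result: 694 · (64) + 315 · (-141) = 1.

gcd(694, 315) = 1; s = 64, t = -141 (check: 694·64 + 315·(-141) = 1).


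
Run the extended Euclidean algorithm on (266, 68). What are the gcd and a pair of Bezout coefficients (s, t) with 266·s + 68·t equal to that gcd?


Euclidean algorithm on (266, 68) — divide until remainder is 0:
  266 = 3 · 68 + 62
  68 = 1 · 62 + 6
  62 = 10 · 6 + 2
  6 = 3 · 2 + 0
gcd(266, 68) = 2.
Track Bezout coefficients alongside the remainders: start with r₀ = 266 = a·1 + b·0 (s = 1, t = 0) and r₁ = 68 = a·0 + b·1 (s = 0, t = 1); each new remainder r_{k+1} = r_{k-1} − q_k·r_k inherits s_{k+1} = s_{k-1} − q_k·s_k, t_{k+1} = t_{k-1} − q_k·t_k, so r_k = a·s_k + b·t_k at every step:
  q = 3: r = 62, s = 1 − 3·0 = 1, t = 0 − 3·1 = -3  (check: 266·1 + 68·(-3) = 62)
  q = 1: r = 6, s = 0 − 1·1 = -1, t = 1 − 1·(-3) = 4  (check: 266·(-1) + 68·4 = 6)
  q = 10: r = 2, s = 1 − 10·(-1) = 11, t = -3 − 10·4 = -43  (check: 266·11 + 68·(-43) = 2)
The row with r = 2 (the gcd) gives the Bezout coefficients s = 11, t = -43.
Result: 266 · (11) + 68 · (-43) = 2.

gcd(266, 68) = 2; s = 11, t = -43 (check: 266·11 + 68·(-43) = 2).


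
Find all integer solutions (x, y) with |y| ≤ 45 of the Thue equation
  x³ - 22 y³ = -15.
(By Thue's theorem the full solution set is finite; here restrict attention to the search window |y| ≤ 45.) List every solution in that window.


The equation is x³ - 22y³ = -15. For fixed y, x³ = 22·y³ − 15, so a solution requires the RHS to be a perfect cube.
Strategy: iterate y from -45 to 45, compute RHS = 22·y³ − 15, and check whether it is a (positive or negative) perfect cube.
Check small values of y:
  y = 0: RHS = -15 is not a perfect cube.
  y = 1: RHS = 7 is not a perfect cube.
  y = -1: RHS = -37 is not a perfect cube.
  y = 2: RHS = 161 is not a perfect cube.
  y = -2: RHS = -191 is not a perfect cube.
  y = 3: RHS = 579 is not a perfect cube.
  y = -3: RHS = -609 is not a perfect cube.
Continuing the search up to |y| = 45 finds no solutions either.
No (x, y) in the scanned range satisfies the equation.

No integer solutions with |y| ≤ 45.


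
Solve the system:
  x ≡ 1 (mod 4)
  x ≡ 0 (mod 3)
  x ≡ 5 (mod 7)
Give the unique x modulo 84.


Moduli 4, 3, 7 are pairwise coprime; by CRT there is a unique solution modulo M = 4 · 3 · 7 = 84.
Solve pairwise, accumulating the modulus:
  Start with x ≡ 1 (mod 4).
  Combine with x ≡ 0 (mod 3): since gcd(4, 3) = 1, we get a unique residue mod 12.
    Write x = 1 + 4·t and substitute into x ≡ 0 (mod 3): 4·t ≡ 0 − 1 = -1 (mod 3).
    Reduce coefficients mod 3: 1·t ≡ 2 (mod 3).
    So t ≡ 2 (mod 3).
    Then x = 1 + 4·2 = 9, valid modulo lcm(4, 3) = 12: x ≡ 9 (mod 12).
  Combine with x ≡ 5 (mod 7): since gcd(12, 7) = 1, we get a unique residue mod 84.
    Write x = 9 + 12·t and substitute into x ≡ 5 (mod 7): 12·t ≡ 5 − 9 = -4 (mod 7).
    Reduce coefficients mod 7: 5·t ≡ 3 (mod 7).
    The inverse of 5 mod 7 is 3 (since 5·3 = 15 = 2·7 + 1), so t ≡ 3·3 = 9 ≡ 2 (mod 7).
    Then x = 9 + 12·2 = 33, valid modulo lcm(12, 7) = 84: x ≡ 33 (mod 84).
Verify: 33 mod 4 = 1 ✓, 33 mod 3 = 0 ✓, 33 mod 7 = 5 ✓.

x ≡ 33 (mod 84).


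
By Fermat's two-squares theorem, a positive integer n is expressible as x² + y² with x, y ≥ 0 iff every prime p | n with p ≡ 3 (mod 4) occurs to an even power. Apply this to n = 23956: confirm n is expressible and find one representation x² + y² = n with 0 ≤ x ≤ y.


Step 1: Factor n = 23956 = 2^2 · 53 · 113.
Step 2: Check the mod-4 condition on each prime factor: 2 = 2 (special); 53 ≡ 1 (mod 4), exponent 1; 113 ≡ 1 (mod 4), exponent 1.
All primes ≡ 3 (mod 4) appear to even exponent (or don't appear), so by the two-squares theorem n IS expressible as a sum of two squares.
Step 3: Build a representation. Group n = k² · m with k = 2 and m = 53 · 113 = 5989 (a product of primes ≡ 1 (mod 4)); a representation of m scales to one of n via (k·x)² + (k·y)² = k²(x² + y²). Each prime p ≡ 1 (mod 4) is itself a sum of two squares; find a² by testing p − a² for a perfect square:
  53: 53 − 1² = 52, 53 − 2² = 49 = 7² ⇒ 53 = 2² + 7².
  113: 113 − 1² = 112, 113 − 2² = 109, 113 − 3² = 104, 113 − 4² = 97, 113 − 5² = 88, 113 − 6² = 77, 113 − 7² = 64 = 8² ⇒ 113 = 7² + 8².
  Combine using the Brahmagupta–Fibonacci identity (a² + b²)(c² + d²) = (ac − bd)² + (ad + bc)² = (ac + bd)² + (ad − bc)²:
  53 · 113 = 5989: from (2² + 7²)(7² + 8²), take (2·7 − 7·8, 2·8 + 7·7) = (14 − 56, 16 + 49) = (-42, 65); dropping signs (only squares matter) gives (42, 65); check 42² + 65² = 1764 + 4225 = 5989 ✓.
  Scale by k = 2: (2·42, 2·65) = (84, 130).
Step 4: Order so x ≤ y and verify: 84² + 130² = 7056 + 16900 = 23956 = n. ✓

n = 23956 = 84² + 130² (one valid representation with x ≤ y).


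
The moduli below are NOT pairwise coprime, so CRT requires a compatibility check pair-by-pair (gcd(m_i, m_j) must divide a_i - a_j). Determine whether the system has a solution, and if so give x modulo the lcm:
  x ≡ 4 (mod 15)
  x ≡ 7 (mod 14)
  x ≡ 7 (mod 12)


Moduli 15, 14, 12 are not pairwise coprime, so CRT works modulo lcm(m_i) when all pairwise compatibility conditions hold.
Pairwise compatibility: gcd(m_i, m_j) must divide a_i - a_j for every pair.
Merge one congruence at a time:
  Start: x ≡ 4 (mod 15).
  Combine with x ≡ 7 (mod 14): gcd(15, 14) = 1; 7 - 4 = 3, which IS divisible by 1, so compatible.
    Write x = 4 + 15·t and substitute into x ≡ 7 (mod 14): 15·t ≡ 7 − 4 = 3 (mod 14).
    Reduce coefficients mod 14: 1·t ≡ 3 (mod 14).
    So t ≡ 3 (mod 14).
    Then x = 4 + 15·3 = 49, valid modulo lcm(15, 14) = 210: x ≡ 49 (mod 210).
  Combine with x ≡ 7 (mod 12): gcd(210, 12) = 6; 7 - 49 = -42, which IS divisible by 6, so compatible.
    Write x = 49 + 210·t and substitute into x ≡ 7 (mod 12): 210·t ≡ 7 − 49 = -42 (mod 12).
    Divide the congruence (and modulus) by g = 6: 35·t ≡ -7 (mod 2).
    Reduce coefficients mod 2: 1·t ≡ 1 (mod 2).
    So t ≡ 1 (mod 2).
    Then x = 49 + 210·1 = 259, valid modulo lcm(210, 12) = 420: x ≡ 259 (mod 420).
Verify: 259 mod 15 = 4, 259 mod 14 = 7, 259 mod 12 = 7.

x ≡ 259 (mod 420).


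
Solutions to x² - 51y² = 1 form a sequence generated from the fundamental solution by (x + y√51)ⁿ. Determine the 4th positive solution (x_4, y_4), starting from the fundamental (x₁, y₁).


Step 1: Find the fundamental solution (x₁, y₁) of x² - 51y² = 1.
  Expand √51 as a continued fraction. a₀ = ⌊√51⌋ = 7; iterate m_{k+1} = d_k·a_k − m_k, d_{k+1} = (51 − m_{k+1}²)/d_k, a_{k+1} = ⌊(a₀ + m_{k+1})/d_{k+1}⌋ (starting m₀ = 0, d₀ = 1), with convergents p_k = a_k·p_{k-1} + p_{k-2}, q_k = a_k·q_{k-1} + q_{k-2} (p₋₁ = 1, q₋₁ = 0):
  k = 0: a₀ = 7; p₀/q₀ = 7/1; p₀² − 51·q₀² = 49 − 51 = -2.
  k = 1: m = 7, d = 2, a = ⌊(7 + 7)/2⌋ = 7; p/q = (7·7 + 1)/(7·1 + 0) = 50/7; p² − 51·q² = 2500 − 2499 = 1.
  The first convergent with p² − 51·q² = 1 gives the fundamental solution (x₁, y₁) = (50, 7).
Step 2: Apply the recurrence (x_{n+1}, y_{n+1}) = (x₁x_n + 51y₁y_n, x₁y_n + y₁x_n) repeatedly.
  From (x_1, y_1) = (50, 7): x_2 = 50·50 + 51·7·7 = 4999; y_2 = 50·7 + 7·50 = 700.
  From (x_2, y_2) = (4999, 700): x_3 = 50·4999 + 51·7·700 = 499850; y_3 = 50·700 + 7·4999 = 69993.
  From (x_3, y_3) = (499850, 69993): x_4 = 50·499850 + 51·7·69993 = 49980001; y_4 = 50·69993 + 7·499850 = 6998600.
Step 3: Verify x_4² - 51·y_4² = 2498000499960001 - 2498000499960000 = 1 (should be 1). ✓

(x_1, y_1) = (50, 7); (x_4, y_4) = (49980001, 6998600).


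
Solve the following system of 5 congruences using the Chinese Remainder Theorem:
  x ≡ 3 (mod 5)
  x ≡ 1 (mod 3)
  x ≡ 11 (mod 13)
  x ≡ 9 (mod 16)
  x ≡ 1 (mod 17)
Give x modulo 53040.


Product of moduli M = 5 · 3 · 13 · 16 · 17 = 53040.
Merge one congruence at a time:
  Start: x ≡ 3 (mod 5).
  Combine with x ≡ 1 (mod 3); new modulus lcm = 15.
    Write x = 3 + 5·t and substitute into x ≡ 1 (mod 3): 5·t ≡ 1 − 3 = -2 (mod 3).
    Reduce coefficients mod 3: 2·t ≡ 1 (mod 3).
    The inverse of 2 mod 3 is 2 (since 2·2 = 4 = 1·3 + 1), so t ≡ 2·1 = 2 ≡ 2 (mod 3).
    Then x = 3 + 5·2 = 13, valid modulo lcm(5, 3) = 15: x ≡ 13 (mod 15).
  Combine with x ≡ 11 (mod 13); new modulus lcm = 195.
    Write x = 13 + 15·t and substitute into x ≡ 11 (mod 13): 15·t ≡ 11 − 13 = -2 (mod 13).
    Reduce coefficients mod 13: 2·t ≡ 11 (mod 13).
    The inverse of 2 mod 13 is 7 (since 2·7 = 14 = 1·13 + 1), so t ≡ 7·11 = 77 ≡ 12 (mod 13).
    Then x = 13 + 15·12 = 193, valid modulo lcm(15, 13) = 195: x ≡ 193 (mod 195).
  Combine with x ≡ 9 (mod 16); new modulus lcm = 3120.
    Write x = 193 + 195·t and substitute into x ≡ 9 (mod 16): 195·t ≡ 9 − 193 = -184 (mod 16).
    Reduce coefficients mod 16: 3·t ≡ 8 (mod 16).
    The inverse of 3 mod 16 is 11 (since 3·11 = 33 = 2·16 + 1), so t ≡ 11·8 = 88 ≡ 8 (mod 16).
    Then x = 193 + 195·8 = 1753, valid modulo lcm(195, 16) = 3120: x ≡ 1753 (mod 3120).
  Combine with x ≡ 1 (mod 17); new modulus lcm = 53040.
    Write x = 1753 + 3120·t and substitute into x ≡ 1 (mod 17): 3120·t ≡ 1 − 1753 = -1752 (mod 17).
    Reduce coefficients mod 17: 9·t ≡ 16 (mod 17).
    The inverse of 9 mod 17 is 2 (since 9·2 = 18 = 1·17 + 1), so t ≡ 2·16 = 32 ≡ 15 (mod 17).
    Then x = 1753 + 3120·15 = 48553, valid modulo lcm(3120, 17) = 53040: x ≡ 48553 (mod 53040).
Verify against each original: 48553 mod 5 = 3, 48553 mod 3 = 1, 48553 mod 13 = 11, 48553 mod 16 = 9, 48553 mod 17 = 1.

x ≡ 48553 (mod 53040).


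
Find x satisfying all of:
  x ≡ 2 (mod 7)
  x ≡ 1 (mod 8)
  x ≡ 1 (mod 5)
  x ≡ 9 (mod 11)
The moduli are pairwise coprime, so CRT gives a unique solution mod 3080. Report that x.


Product of moduli M = 7 · 8 · 5 · 11 = 3080.
Merge one congruence at a time:
  Start: x ≡ 2 (mod 7).
  Combine with x ≡ 1 (mod 8); new modulus lcm = 56.
    Write x = 2 + 7·t and substitute into x ≡ 1 (mod 8): 7·t ≡ 1 − 2 = -1 (mod 8).
    Reduce coefficients mod 8: 7·t ≡ 7 (mod 8).
    The inverse of 7 mod 8 is 7 (since 7·7 = 49 = 6·8 + 1), so t ≡ 7·7 = 49 ≡ 1 (mod 8).
    Then x = 2 + 7·1 = 9, valid modulo lcm(7, 8) = 56: x ≡ 9 (mod 56).
  Combine with x ≡ 1 (mod 5); new modulus lcm = 280.
    Write x = 9 + 56·t and substitute into x ≡ 1 (mod 5): 56·t ≡ 1 − 9 = -8 (mod 5).
    Reduce coefficients mod 5: 1·t ≡ 2 (mod 5).
    So t ≡ 2 (mod 5).
    Then x = 9 + 56·2 = 121, valid modulo lcm(56, 5) = 280: x ≡ 121 (mod 280).
  Combine with x ≡ 9 (mod 11); new modulus lcm = 3080.
    Write x = 121 + 280·t and substitute into x ≡ 9 (mod 11): 280·t ≡ 9 − 121 = -112 (mod 11).
    Reduce coefficients mod 11: 5·t ≡ 9 (mod 11).
    The inverse of 5 mod 11 is 9 (since 5·9 = 45 = 4·11 + 1), so t ≡ 9·9 = 81 ≡ 4 (mod 11).
    Then x = 121 + 280·4 = 1241, valid modulo lcm(280, 11) = 3080: x ≡ 1241 (mod 3080).
Verify against each original: 1241 mod 7 = 2, 1241 mod 8 = 1, 1241 mod 5 = 1, 1241 mod 11 = 9.

x ≡ 1241 (mod 3080).


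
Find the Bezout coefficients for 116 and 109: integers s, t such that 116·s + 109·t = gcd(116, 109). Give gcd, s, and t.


Euclidean algorithm on (116, 109) — divide until remainder is 0:
  116 = 1 · 109 + 7
  109 = 15 · 7 + 4
  7 = 1 · 4 + 3
  4 = 1 · 3 + 1
  3 = 3 · 1 + 0
gcd(116, 109) = 1.
Track Bezout coefficients alongside the remainders: start with r₀ = 116 = a·1 + b·0 (s = 1, t = 0) and r₁ = 109 = a·0 + b·1 (s = 0, t = 1); each new remainder r_{k+1} = r_{k-1} − q_k·r_k inherits s_{k+1} = s_{k-1} − q_k·s_k, t_{k+1} = t_{k-1} − q_k·t_k, so r_k = a·s_k + b·t_k at every step:
  q = 1: r = 7, s = 1 − 1·0 = 1, t = 0 − 1·1 = -1  (check: 116·1 + 109·(-1) = 7)
  q = 15: r = 4, s = 0 − 15·1 = -15, t = 1 − 15·(-1) = 16  (check: 116·(-15) + 109·16 = 4)
  q = 1: r = 3, s = 1 − 1·(-15) = 16, t = -1 − 1·16 = -17  (check: 116·16 + 109·(-17) = 3)
  q = 1: r = 1, s = -15 − 1·16 = -31, t = 16 − 1·(-17) = 33  (check: 116·(-31) + 109·33 = 1)
The row with r = 1 (the gcd) gives the Bezout coefficients s = -31, t = 33.
Result: 116 · (-31) + 109 · (33) = 1.

gcd(116, 109) = 1; s = -31, t = 33 (check: 116·(-31) + 109·33 = 1).
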